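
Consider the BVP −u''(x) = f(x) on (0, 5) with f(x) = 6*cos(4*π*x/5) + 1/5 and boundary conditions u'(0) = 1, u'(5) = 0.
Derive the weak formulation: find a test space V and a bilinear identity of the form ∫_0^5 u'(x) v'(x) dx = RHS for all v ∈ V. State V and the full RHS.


V = H^1(0, 5) (v unrestricted at boundary; u is determined up to an additive constant); weak form: ∫_0^5 u'v' dx = ∫_0^5 (6*cos(4*π*x/5) + 1/5) v dx − v(0) for all v ∈ V.

Multiply both sides by a test function v and integrate from 0 to 5:
  ∫_0^5 −u''(x) v(x) dx = ∫_0^5 f(x) v(x) dx.
Integrate the LHS by parts once:
  ∫_0^5 −u'' v dx = −[u'(x) v(x)]_0^5 + ∫_0^5 u'(x) v'(x) dx.
Thus ∫_0^5 u'(x) v'(x) dx = ∫_0^5 f(x) v(x) dx + [u'(x) v(x)]_0^5.
Choose V so that boundary terms are either known or forced to vanish.
u has inhomogeneous Neumann u'(0) = 1, u'(5) = 0. [u' v]_0^5 = (0)·v(5) − (1)·v(0) = − v(0). Take V = H^1(0, 5); boundary term becomes part of RHS.
Weak formulation: find u (satisfying any essential BC) such that ∫_0^5 u'(x) v'(x) dx = ∫_0^5 f v dx − v(0) for all v ∈ V (Neumann data are natural BCs: they enter the RHS as boundary terms).
Substituting f(x) = 6*cos(4*π*x/5) + 1/5, the right-hand side is ∫_0^5 (6*cos(4*π*x/5) + 1/5) v dx − v(0).
Compatibility check (pure Neumann): taking v ≡ 1 ∈ V gives 0 = ∫_0^5 f dx + (0) − (1), i.e. ∫_0^5 f dx must equal u'(0) − u'(5) = 1. Indeed ∫_0^5 (6*cos(4*π*x/5) + 1/5) dx = 1, so the data are compatible. The solution is then unique only up to an additive constant (fix it e.g. by requiring ∫_0^5 u dx = 0).


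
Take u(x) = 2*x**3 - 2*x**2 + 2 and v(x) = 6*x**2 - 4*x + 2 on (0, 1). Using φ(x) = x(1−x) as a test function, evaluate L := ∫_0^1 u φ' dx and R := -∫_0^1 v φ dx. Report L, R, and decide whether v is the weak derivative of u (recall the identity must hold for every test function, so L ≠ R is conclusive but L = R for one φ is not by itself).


LHS = 1/30, RHS = -3/10. No, v is not the weak derivative of u.

u(x) = 2*x**3 - 2*x**2 + 2, classical derivative u'(x) = 6*x**2 - 4*x.
φ(x) = x(1−x), so φ'(x) = 1 - 2*x.
Note φ(0) = φ(1) = 0, so the boundary term u·φ vanishes.
LHS = ∫_0^1 u(x) φ'(x) dx = ∫_0^1 (-4*x^4 + 6*x^3 - 2*x^2 - 4*x + 2) dx. Term by term:
  ∫_0^1 -4*x^4 dx = -4/5;  ∫_0^1 6*x^3 dx = 3/2;  ∫_0^1 -2*x^2 dx = -2/3;
  ∫_0^1 -4*x dx = -2;  ∫_0^1 2 dx = 2.
Sum: -4/5 + 3/2 − 2/3 − 2 + 2 = 1/30.
So LHS = 1/30.
∫_0^1 v(x) φ(x) dx = ∫_0^1 (-6*x^4 + 10*x^3 - 6*x^2 + 2*x) dx. Term by term:
  ∫_0^1 -6*x^4 dx = -6/5;  ∫_0^1 10*x^3 dx = 5/2;  ∫_0^1 -6*x^2 dx = -2;
  ∫_0^1 2*x dx = 1.
Sum: -6/5 + 5/2 − 2 + 1 = 3/10.
So RHS = -∫_0^1 v(x) φ(x) dx = -3/10.
LHS − RHS = 1/3 ≠ 0, so the identity fails.
(For a valid weak derivative the identity must hold for EVERY test function, in particular this one. The failure shows v is NOT the weak derivative of u.)
Correct weak derivative would be u'(x) = 6*x**2 - 4*x.


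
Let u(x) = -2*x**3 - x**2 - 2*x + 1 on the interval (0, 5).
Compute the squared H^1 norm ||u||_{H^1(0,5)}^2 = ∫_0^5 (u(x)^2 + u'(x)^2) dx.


||u||_{H^1}^2 = 1853450/21

The H^1 norm (squared) on an interval (0, L) is
  ||u||_{H^1}^2 = ∫_0^L u(x)^2 dx + ∫_0^L u'(x)^2 dx.
Compute u'(x) = -6*x**2 - 2*x - 2.
Then u(x)^2 = 4*x**6 + 4*x**5 + 9*x**4 + 2*x**2 - 4*x + 1 and u'(x)^2 = 36*x**4 + 24*x**3 + 28*x**2 + 8*x + 4.
Integrate each monomial from 0 to 5 using ∫_0^5 c·x^n dx = c·5^(n+1)/(n+1):
  ∫_0^5 u(x)^2 dx = ∫_0^5 (4*x^6 + 4*x^5 + 9*x^4 + 2*x^2 - 4*x + 1) dx. Term by term:
    ∫_0^5 4*x^6 dx = 312500/7;  ∫_0^5 4*x^5 dx = 31250/3;  ∫_0^5 9*x^4 dx = 5625;
    ∫_0^5 2*x^2 dx = 250/3;  ∫_0^5 -4*x dx = -50;  ∫_0^5 1 dx = 5.
  Sum: 312500/7 + 31250/3 + 5625 + 250/3 − 50 + 5 = 425060/7.
  ∫_0^5 u'(x)^2 dx = ∫_0^5 (36*x^4 + 24*x^3 + 28*x^2 + 8*x + 4) dx. Term by term:
    ∫_0^5 36*x^4 dx = 22500;  ∫_0^5 24*x^3 dx = 3750;  ∫_0^5 28*x^2 dx = 3500/3;
    ∫_0^5 8*x dx = 100;  ∫_0^5 4 dx = 20.
  Sum: 22500 + 3750 + 3500/3 + 100 + 20 = 82610/3.
Adding: ||u||_{H^1}^2 = 425060/7 + 82610/3 = 1853450/21.


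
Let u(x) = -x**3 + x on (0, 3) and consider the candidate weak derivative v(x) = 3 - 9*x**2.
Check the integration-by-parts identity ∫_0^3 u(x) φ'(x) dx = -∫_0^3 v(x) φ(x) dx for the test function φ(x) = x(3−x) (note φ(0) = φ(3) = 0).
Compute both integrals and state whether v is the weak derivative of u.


LHS = 639/20, RHS = 1917/20. No, v is not the weak derivative of u.

u(x) = -x**3 + x, classical derivative u'(x) = 1 - 3*x**2.
φ(x) = x(3−x), so φ'(x) = 3 - 2*x.
Note φ(0) = φ(3) = 0, so the boundary term u·φ vanishes.
LHS = ∫_0^3 u(x) φ'(x) dx = ∫_0^3 (2*x^4 - 3*x^3 - 2*x^2 + 3*x) dx. Term by term:
  ∫_0^3 2*x^4 dx = 486/5;  ∫_0^3 -3*x^3 dx = -243/4;  ∫_0^3 -2*x^2 dx = -18;
  ∫_0^3 3*x dx = 27/2.
Sum: 486/5 − 243/4 − 18 + 27/2 = 639/20.
So LHS = 639/20.
∫_0^3 v(x) φ(x) dx = ∫_0^3 (9*x^4 - 27*x^3 - 3*x^2 + 9*x) dx. Term by term:
  ∫_0^3 9*x^4 dx = 2187/5;  ∫_0^3 -27*x^3 dx = -2187/4;  ∫_0^3 -3*x^2 dx = -27;
  ∫_0^3 9*x dx = 81/2.
Sum: 2187/5 − 2187/4 − 27 + 81/2 = -1917/20.
So RHS = -∫_0^3 v(x) φ(x) dx = 1917/20.
LHS − RHS = -639/10 ≠ 0, so the identity fails.
(For a valid weak derivative the identity must hold for EVERY test function, in particular this one. The failure shows v is NOT the weak derivative of u.)
Correct weak derivative would be u'(x) = 1 - 3*x**2.


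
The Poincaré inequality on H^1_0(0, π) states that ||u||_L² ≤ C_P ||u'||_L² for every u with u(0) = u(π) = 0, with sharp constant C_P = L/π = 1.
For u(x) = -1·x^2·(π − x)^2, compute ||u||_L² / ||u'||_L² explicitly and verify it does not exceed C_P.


||u||_L² / ||u'||_L² = sqrt(3)*π/6 < C_P = 1.

u(x) = -1·x^2·(π − x)^2, so u'(x) = 2*x*(x*(π - x) - (x - π)^2).
u(x) = -1·x^2·(π − x)^2 vanishes at x = 0 and x = π, so u ∈ H^1_0(0, π). Differentiate via the product rule and integrate the resulting polynomials term by term.
  ∫_0^π u² dx = ∫_0^π (x^8 - 4*π*x^7 + 6*π^2*x^6 - 4*π^3*x^5 + π^4*x^4) dx. Term by term:
    ∫_0^π x^8 dx = π^9/9;  ∫_0^π -4*π*x^7 dx = -π^9/2;  ∫_0^π 6*π^2*x^6 dx = 6*π^9/7;
    ∫_0^π -4*π^3*x^5 dx = -2*π^9/3;  ∫_0^π π^4*x^4 dx = π^9/5.
  Sum: π^9/9 − π^9/2 + 6*π^9/7 − 2*π^9/3 + π^9/5 = π^9/630.
  ∫_0^π (u')² dx = ∫_0^π (16*x^6 - 48*π*x^5 + 52*π^2*x^4 - 24*π^3*x^3 + 4*π^4*x^2) dx. Term by term:
    ∫_0^π 16*x^6 dx = 16*π^7/7;  ∫_0^π -48*π*x^5 dx = -8*π^7;  ∫_0^π 52*π^2*x^4 dx = 52*π^7/5;
    ∫_0^π -24*π^3*x^3 dx = -6*π^7;  ∫_0^π 4*π^4*x^2 dx = 4*π^7/3.
  Sum: 16*π^7/7 − 8*π^7 + 52*π^7/5 − 6*π^7 + 4*π^7/3 = 2*π^7/105.
∫_0^π u² dx = π^9/630, so ||u||_L² = sqrt(70)*π^(9/2)/210.
∫_0^π (u')² dx = 2*π^7/105, so ||u'||_L² = sqrt(210)*π^(7/2)/105.
Ratio ||u||_L² / ||u'||_L² = sqrt(3)*π/6.
Sharp Poincaré constant on H^1_0(0, π) is C_P = L/π = 1, achieved by sin(x).
A polynomial bump cannot attain the sharp Poincaré constant (only the first sine eigenfunction does), so the ratio is strictly less than C_P, consistent with ||u||_L² ≤ C_P ||u'||_L².


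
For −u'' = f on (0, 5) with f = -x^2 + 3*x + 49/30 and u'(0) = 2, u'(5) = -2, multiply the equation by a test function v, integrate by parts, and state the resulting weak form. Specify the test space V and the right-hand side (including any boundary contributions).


V = H^1(0, 5) (v unrestricted at boundary; u is determined up to an additive constant); weak form: ∫_0^5 u'v' dx = ∫_0^5 (-x^2 + 3*x + 49/30) v dx − 2·v(5) − 2·v(0) for all v ∈ V.

Multiply both sides by a test function v and integrate from 0 to 5:
  ∫_0^5 −u''(x) v(x) dx = ∫_0^5 f(x) v(x) dx.
Integrate the LHS by parts once:
  ∫_0^5 −u'' v dx = −[u'(x) v(x)]_0^5 + ∫_0^5 u'(x) v'(x) dx.
Thus ∫_0^5 u'(x) v'(x) dx = ∫_0^5 f(x) v(x) dx + [u'(x) v(x)]_0^5.
Choose V so that boundary terms are either known or forced to vanish.
u has inhomogeneous Neumann u'(0) = 2, u'(5) = -2. [u' v]_0^5 = (-2)·v(5) − (2)·v(0) = − 2·v(5) − 2·v(0). Take V = H^1(0, 5); boundary term becomes part of RHS.
Weak formulation: find u (satisfying any essential BC) such that ∫_0^5 u'(x) v'(x) dx = ∫_0^5 f v dx − 2·v(5) − 2·v(0) for all v ∈ V (Neumann data are natural BCs: they enter the RHS as boundary terms).
Substituting f(x) = -x^2 + 3*x + 49/30, the right-hand side is ∫_0^5 (-x^2 + 3*x + 49/30) v dx − 2·v(5) − 2·v(0).
Compatibility check (pure Neumann): taking v ≡ 1 ∈ V gives 0 = ∫_0^5 f dx + (-2) − (2), i.e. ∫_0^5 f dx must equal u'(0) − u'(5) = 4. Indeed ∫_0^5 (-x^2 + 3*x + 49/30) dx = 4, so the data are compatible. The solution is then unique only up to an additive constant (fix it e.g. by requiring ∫_0^5 u dx = 0).


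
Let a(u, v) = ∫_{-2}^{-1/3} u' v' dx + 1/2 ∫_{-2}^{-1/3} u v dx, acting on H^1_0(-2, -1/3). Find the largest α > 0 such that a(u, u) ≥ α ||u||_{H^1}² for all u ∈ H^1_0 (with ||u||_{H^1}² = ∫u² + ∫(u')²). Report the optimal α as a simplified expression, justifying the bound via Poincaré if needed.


α = (25 + 18*π^2)/(2*(25 + 9*π^2))

Coercivity of a(·,·) on H^1_0(-2, -1/3) means a(u, u) ≥ α ||u||_{H^1}² for every u ∈ H^1_0.
The interval has length L = 5/3, and Poincaré/coercivity depend only on L. Here a(u, u) = ∫(u')² + (1/2)·∫u².
Here 0 < c = 1/2 < 1. The condition a(u,u) ≥ α||u||_{H^1}² reads (1−α)∫(u')² ≥ (α−c)∫u². Any admissible α is ≤ 1 (rapidly oscillating u have ∫u²/∫(u')² → 0), and α = 1 would force 0 ≥ (1−c)∫u², impossible since c < 1; so 1−α > 0. By the sharp Poincaré inequality on H^1_0 of an interval of length L, ∫(u')² ≥ (π/L)²∫u² with equality for the first sine mode sin(π(x−x₀)/L) (x₀ the left endpoint), so the inequality holds for all u iff (1−α)(π/L)² ≥ α − c, i.e. α ≤ ((π/L)² + c)/((π/L)² + 1) = (1 + c(L/π)²)/(1 + (L/π)²). With (π/L)² = 9*π^2/25 and c = 1/2, the largest admissible constant is α = ((π/L)² + c)/((π/L)² + 1).
Simplifying, α = (25 + 18*π^2)/(2*(25 + 9*π^2)).


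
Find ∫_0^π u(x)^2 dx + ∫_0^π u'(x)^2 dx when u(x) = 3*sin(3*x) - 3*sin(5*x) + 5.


||u||_{H^1(0,π)}^2 = 8 + 187*π

u'(x) = 9*cos(3*x) - 15*cos(5*x).
Expand u² and (u')² and integrate term by term on (0, π), using: for integers n ≥ 1, ∫_0^π sin²(nx) dx = ∫_0^π cos²(nx) dx = π/2; for n ≠ n', ∫_0^π sin(nx)sin(n'x) dx = ∫_0^π cos(nx)cos(n'x) dx = 0; and by product-to-sum, ∫_0^π sin(nx)cos(n'x) dx = ½∫_0^π [sin((n+n')x) + sin((n−n')x)] dx, which is 0 when n+n' is even and 2n/(n²−n'²) when n+n' is odd (it need not vanish on (0, π)). For the constant mode: ∫_0^π 1 dx = π, ∫_0^π cos(nx) dx = 0, ∫_0^π sin(nx) dx = (1−(−1)^n)/n.
  u² squared terms: (5)²·∫1 dx = 25·π = 25*π;  (-3)²·∫sin(5x)² dx = 9·π/2 = 9*π/2;  (3)²·∫sin(3x)² dx = 9·π/2 = 9*π/2.
  u² cross terms: 2·(5)·(-3)·∫1·sin(5x) dx = -30·(2/5) = -12;  2·(5)·(3)·∫1·sin(3x) dx = 30·(2/3) = 20;  2·(-3)·(3)·∫sin(5x)·sin(3x) dx = -18·(0) = 0.
  So ∫_0^π u² dx = 25*π + 9*π/2 + 9*π/2 − 12 + 20 + 0 = 8 + 34*π.
  (u')² squared terms: (-15)²·∫cos(5x)² dx = 225·π/2 = 225*π/2;  (9)²·∫cos(3x)² dx = 81·π/2 = 81*π/2.
  (u')² cross terms: 2·(-15)·(9)·∫cos(5x)·cos(3x) dx = -270·(0) = 0.
  So ∫_0^π (u')² dx = 225*π/2 + 81*π/2 + 0 = 153*π.
||u||_{H^1}^2 = (8 + 34*π) + (153*π) = 8 + 187*π.


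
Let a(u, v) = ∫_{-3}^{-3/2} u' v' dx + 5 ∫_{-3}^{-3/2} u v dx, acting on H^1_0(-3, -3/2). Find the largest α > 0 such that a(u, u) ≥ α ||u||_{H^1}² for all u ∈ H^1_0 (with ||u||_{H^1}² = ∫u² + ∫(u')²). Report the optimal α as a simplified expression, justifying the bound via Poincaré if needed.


α = 1

Coercivity of a(·,·) on H^1_0(-3, -3/2) means a(u, u) ≥ α ||u||_{H^1}² for every u ∈ H^1_0.
The interval has length L = 3/2, and Poincaré/coercivity depend only on L. Here a(u, u) = ∫(u')² + (5)·∫u².
Here c = 5 ≥ 1, so a(u,u) = ∫(u')² + c∫u² ≥ ∫(u')² + ∫u² = ||u||_{H^1}², i.e. α = 1 works. No larger α is possible: a(u,u) ≥ α||u||_{H^1}² means (1−α)∫(u')² ≥ (α−c)∫u², and for the modes u_n = sin(nπ(x−x₀)/L) (x₀ the left endpoint) one has ∫u_n²/∫(u_n')² = (L/(nπ))² → 0, so a(u_n,u_n)/||u_n||_{H^1}² → 1. Hence the optimal constant is α = 1.
Therefore α = 1.


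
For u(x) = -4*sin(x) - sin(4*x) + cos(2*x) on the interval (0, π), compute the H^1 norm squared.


||u||_{H^1(0,π)}^2 = 80/3 + 27*π

u'(x) = -2*sin(2*x) - 4*cos(x) - 4*cos(4*x).
Expand u² and (u')² and integrate term by term on (0, π), using: for integers n ≥ 1, ∫_0^π sin²(nx) dx = ∫_0^π cos²(nx) dx = π/2; for n ≠ n', ∫_0^π sin(nx)sin(n'x) dx = ∫_0^π cos(nx)cos(n'x) dx = 0; and by product-to-sum, ∫_0^π sin(nx)cos(n'x) dx = ½∫_0^π [sin((n+n')x) + sin((n−n')x)] dx, which is 0 when n+n' is even and 2n/(n²−n'²) when n+n' is odd (it need not vanish on (0, π)).
  u² squared terms: (-1)²·∫sin(4x)² dx = 1·π/2 = π/2;  (-4)²·∫sin(x)² dx = 16·π/2 = 8*π;  (1)²·∫cos(2x)² dx = 1·π/2 = π/2.
  u² cross terms: 2·(-1)·(-4)·∫sin(4x)·sin(x) dx = 8·(0) = 0;  2·(-1)·(1)·∫sin(4x)·cos(2x) dx = -2·(0) = 0;  2·(-4)·(1)·∫sin(x)·cos(2x) dx = -8·(-2/3) = 16/3.
  So ∫_0^π u² dx = π/2 + 8*π + π/2 + 0 + 0 + 16/3 = 16/3 + 9*π.
  (u')² squared terms: (-4)²·∫cos(x)² dx = 16·π/2 = 8*π;  (-4)²·∫cos(4x)² dx = 16·π/2 = 8*π;  (-2)²·∫sin(2x)² dx = 4·π/2 = 2*π.
  (u')² cross terms: 2·(-4)·(-4)·∫cos(x)·cos(4x) dx = 32·(0) = 0;  2·(-4)·(-2)·∫cos(x)·sin(2x) dx = 16·(4/3) = 64/3;  2·(-4)·(-2)·∫cos(4x)·sin(2x) dx = 16·(0) = 0.
  So ∫_0^π (u')² dx = 8*π + 8*π + 2*π + 0 + 64/3 + 0 = 64/3 + 18*π.
||u||_{H^1}^2 = (16/3 + 9*π) + (64/3 + 18*π) = 80/3 + 27*π.


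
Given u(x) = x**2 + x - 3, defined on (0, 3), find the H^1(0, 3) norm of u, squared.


||u||_{H^1}^2 = 1011/10

The H^1 norm (squared) on an interval (0, L) is
  ||u||_{H^1}^2 = ∫_0^L u(x)^2 dx + ∫_0^L u'(x)^2 dx.
Compute u'(x) = 2*x + 1.
Then u(x)^2 = x**4 + 2*x**3 - 5*x**2 - 6*x + 9 and u'(x)^2 = 4*x**2 + 4*x + 1.
Integrate each monomial from 0 to 3 using ∫_0^3 c·x^n dx = c·3^(n+1)/(n+1):
  ∫_0^3 u(x)^2 dx = ∫_0^3 (x^4 + 2*x^3 - 5*x^2 - 6*x + 9) dx. Term by term:
    ∫_0^3 x^4 dx = 243/5;  ∫_0^3 2*x^3 dx = 81/2;  ∫_0^3 -5*x^2 dx = -45;
    ∫_0^3 -6*x dx = -27;  ∫_0^3 9 dx = 27.
  Sum: 243/5 + 81/2 − 45 − 27 + 27 = 441/10.
  ∫_0^3 u'(x)^2 dx = ∫_0^3 (4*x^2 + 4*x + 1) dx. Term by term:
    ∫_0^3 4*x^2 dx = 36;  ∫_0^3 4*x dx = 18;  ∫_0^3 1 dx = 3.
  Sum: 36 + 18 + 3 = 57.
Adding: ||u||_{H^1}^2 = 441/10 + 57 = 1011/10.


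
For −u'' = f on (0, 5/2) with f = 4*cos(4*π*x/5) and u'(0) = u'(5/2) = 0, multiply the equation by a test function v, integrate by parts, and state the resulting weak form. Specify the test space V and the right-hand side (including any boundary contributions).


V = H^1(0, 5/2) (no boundary constraint on v; u is determined up to an additive constant); weak form: ∫_0^5/2 u'v' dx = ∫_0^5/2 (4*cos(4*π*x/5)) v dx for all v ∈ V.

Multiply both sides by a test function v and integrate from 0 to 5/2:
  ∫_0^5/2 −u''(x) v(x) dx = ∫_0^5/2 f(x) v(x) dx.
Integrate the LHS by parts once:
  ∫_0^5/2 −u'' v dx = −[u'(x) v(x)]_0^5/2 + ∫_0^5/2 u'(x) v'(x) dx.
Thus ∫_0^5/2 u'(x) v'(x) dx = ∫_0^5/2 f(x) v(x) dx + [u'(x) v(x)]_0^5/2.
Choose V so that boundary terms are either known or forced to vanish.
u has homogeneous Neumann: u'(0) = u'(5/2) = 0. So [u' v]_0^5/2 = 0·v(5/2) − 0·v(0) = 0 for any v; take V = H^1(0, 5/2).
Weak formulation: find u (satisfying any essential BC) such that ∫_0^5/2 u'(x) v'(x) dx = ∫_0^5/2 f v dx for all v ∈ V (homogeneous Neumann, so boundary terms vanish).
Substituting f(x) = 4*cos(4*π*x/5), the right-hand side is ∫_0^5/2 (4*cos(4*π*x/5)) v dx.
Compatibility check (pure Neumann): taking v ≡ 1 ∈ V gives 0 = ∫_0^5/2 f dx + (0) − (0), i.e. ∫_0^5/2 f dx must equal u'(0) − u'(5/2) = 0. Indeed ∫_0^5/2 (4*cos(4*π*x/5)) dx = 0, so the data are compatible. The solution is then unique only up to an additive constant (fix it e.g. by requiring ∫_0^5/2 u dx = 0).


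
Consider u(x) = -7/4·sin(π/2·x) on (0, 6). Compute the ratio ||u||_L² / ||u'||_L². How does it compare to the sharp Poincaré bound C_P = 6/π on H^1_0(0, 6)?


||u||_L² / ||u'||_L² = 2/π < C_P = 6/π.

u(x) = -7/4·sin(π/2·x), so u'(x) = -7*π*cos(π*x/2)/8.
Writing u(x) = A·sin(kπx/L) with A = -7/4 and k = 3, use ∫_0^L sin²(kπx/L) dx = L/2 and ∫_0^L cos²(kπx/L) dx = L/2.
u² = 49/16·sin²(π/2·x) and (u')² = 49*π^2/64·cos²(π/2·x), and each of sin², cos² integrates to L/2 = 3 over (0, 6).
∫_0^6 u² dx = 147/16, so ||u||_L² = 7*sqrt(3)/4.
∫_0^6 (u')² dx = 147*π^2/64, so ||u'||_L² = 7*sqrt(3)*π/8.
Ratio ||u||_L² / ||u'||_L² = 2/π.
Sharp Poincaré constant on H^1_0(0, 6) is C_P = L/π = 6/π, achieved by sin(π/6·x).
This is the k = 3 harmonic; the ratio L/(kπ) is strictly less than C_P = L/π, consistent with the sharp inequality ||u||_L² ≤ C_P ||u'||_L².


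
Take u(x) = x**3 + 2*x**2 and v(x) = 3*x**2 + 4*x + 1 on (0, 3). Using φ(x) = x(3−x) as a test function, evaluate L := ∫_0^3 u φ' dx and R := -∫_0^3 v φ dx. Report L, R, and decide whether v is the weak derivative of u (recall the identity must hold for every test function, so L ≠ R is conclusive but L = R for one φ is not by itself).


LHS = -1269/20, RHS = -1359/20. No, v is not the weak derivative of u.

u(x) = x**3 + 2*x**2, classical derivative u'(x) = 3*x**2 + 4*x.
φ(x) = x(3−x), so φ'(x) = 3 - 2*x.
Note φ(0) = φ(3) = 0, so the boundary term u·φ vanishes.
LHS = ∫_0^3 u(x) φ'(x) dx = ∫_0^3 (-2*x^4 - x^3 + 6*x^2) dx. Term by term:
  ∫_0^3 -2*x^4 dx = -486/5;  ∫_0^3 -x^3 dx = -81/4;  ∫_0^3 6*x^2 dx = 54.
Sum: -486/5 − 81/4 + 54 = -1269/20.
So LHS = -1269/20.
∫_0^3 v(x) φ(x) dx = ∫_0^3 (-3*x^4 + 5*x^3 + 11*x^2 + 3*x) dx. Term by term:
  ∫_0^3 -3*x^4 dx = -729/5;  ∫_0^3 5*x^3 dx = 405/4;  ∫_0^3 11*x^2 dx = 99;
  ∫_0^3 3*x dx = 27/2.
Sum: -729/5 + 405/4 + 99 + 27/2 = 1359/20.
So RHS = -∫_0^3 v(x) φ(x) dx = -1359/20.
LHS − RHS = 9/2 ≠ 0, so the identity fails.
(For a valid weak derivative the identity must hold for EVERY test function, in particular this one. The failure shows v is NOT the weak derivative of u.)
Correct weak derivative would be u'(x) = 3*x**2 + 4*x.


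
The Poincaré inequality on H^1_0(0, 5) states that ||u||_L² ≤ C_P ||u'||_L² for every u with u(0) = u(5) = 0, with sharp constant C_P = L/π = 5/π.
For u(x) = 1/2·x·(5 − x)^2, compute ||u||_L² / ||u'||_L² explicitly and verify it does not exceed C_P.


||u||_L² / ||u'||_L² = 5*sqrt(14)/14 < C_P = 5/π.

u(x) = 1/2·x·(5 − x)^2, so u'(x) = (x - 5)*(3*x - 5)/2.
u(x) = 1/2·x·(5 − x)^2 vanishes at x = 0 and x = 5, so u ∈ H^1_0(0, 5). Differentiate via the product rule and integrate the resulting polynomials term by term.
  ∫_0^5 u² dx = ∫_0^5 (x^6/4 - 5*x^5 + 75*x^4/2 - 125*x^3 + 625*x^2/4) dx. Term by term:
    ∫_0^5 x^6/4 dx = 78125/28;  ∫_0^5 -5*x^5 dx = -78125/6;  ∫_0^5 75*x^4/2 dx = 46875/2;
    ∫_0^5 -125*x^3 dx = -78125/4;  ∫_0^5 625*x^2/4 dx = 78125/12.
  Sum: 78125/28 − 78125/6 + 46875/2 − 78125/4 + 78125/12 = 15625/84.
  ∫_0^5 (u')² dx = ∫_0^5 (9*x^4/4 - 30*x^3 + 275*x^2/2 - 250*x + 625/4) dx. Term by term:
    ∫_0^5 9*x^4/4 dx = 5625/4;  ∫_0^5 -30*x^3 dx = -9375/2;  ∫_0^5 275*x^2/2 dx = 34375/6;
    ∫_0^5 -250*x dx = -3125;  ∫_0^5 625/4 dx = 3125/4.
  Sum: 5625/4 − 9375/2 + 34375/6 − 3125 + 3125/4 = 625/6.
∫_0^5 u² dx = 15625/84, so ||u||_L² = 125*sqrt(21)/42.
∫_0^5 (u')² dx = 625/6, so ||u'||_L² = 25*sqrt(6)/6.
Ratio ||u||_L² / ||u'||_L² = 5*sqrt(14)/14.
Sharp Poincaré constant on H^1_0(0, 5) is C_P = L/π = 5/π, achieved by sin(π/5·x).
A polynomial bump cannot attain the sharp Poincaré constant (only the first sine eigenfunction does), so the ratio is strictly less than C_P, consistent with ||u||_L² ≤ C_P ||u'||_L².


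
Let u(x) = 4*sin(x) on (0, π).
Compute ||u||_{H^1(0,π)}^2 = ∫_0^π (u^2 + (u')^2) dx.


||u||_{H^1(0,π)}^2 = 16*π

u'(x) = 4*cos(x).
Expand u² and (u')² and integrate term by term on (0, π), using: for integers n ≥ 1, ∫_0^π sin²(nx) dx = ∫_0^π cos²(nx) dx = π/2; for n ≠ n', ∫_0^π sin(nx)sin(n'x) dx = ∫_0^π cos(nx)cos(n'x) dx = 0; and by product-to-sum, ∫_0^π sin(nx)cos(n'x) dx = ½∫_0^π [sin((n+n')x) + sin((n−n')x)] dx, which is 0 when n+n' is even and 2n/(n²−n'²) when n+n' is odd (it need not vanish on (0, π)).
  u² squared terms: (4)²·∫sin(x)² dx = 16·π/2 = 8*π.
  So ∫_0^π u² dx = 8*π.
  (u')² squared terms: (4)²·∫cos(x)² dx = 16·π/2 = 8*π.
  So ∫_0^π (u')² dx = 8*π.
||u||_{H^1}^2 = (8*π) + (8*π) = 16*π.


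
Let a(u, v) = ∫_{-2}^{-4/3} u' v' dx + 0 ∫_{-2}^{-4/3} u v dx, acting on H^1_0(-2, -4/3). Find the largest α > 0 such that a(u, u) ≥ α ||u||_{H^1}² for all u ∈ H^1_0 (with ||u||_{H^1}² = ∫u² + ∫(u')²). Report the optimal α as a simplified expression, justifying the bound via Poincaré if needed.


α = 9*π^2/(4 + 9*π^2)

Coercivity of a(·,·) on H^1_0(-2, -4/3) means a(u, u) ≥ α ||u||_{H^1}² for every u ∈ H^1_0.
The interval has length L = 2/3, and Poincaré/coercivity depend only on L. Here a(u, u) = ∫(u')² + (0)·∫u².
Here c = 0, so a(u,u) = ∫(u')² alone. The condition a(u,u) ≥ α||u||_{H^1}² reads (1−α)∫(u')² ≥ (α−c)∫u². Any admissible α is ≤ 1 (rapidly oscillating u have ∫u²/∫(u')² → 0), and α = 1 would force 0 ≥ (1−c)∫u², impossible since c < 1; so 1−α > 0. By the sharp Poincaré inequality on H^1_0 of an interval of length L, ∫(u')² ≥ (π/L)²∫u² with equality for the first sine mode sin(π(x−x₀)/L) (x₀ the left endpoint), so the inequality holds for all u iff (1−α)(π/L)² ≥ α − c, i.e. α ≤ ((π/L)² + c)/((π/L)² + 1) = (1 + c(L/π)²)/(1 + (L/π)²). (Direct route, valid since c ≤ 0: Poincaré gives c∫u² ≥ c(L/π)²∫(u')², so a(u,u) ≥ (1 + c(L/π)²)∫(u')², while ||u||_{H^1}² ≤ (1 + (L/π)²)∫(u')²; dividing yields the same α.) With (π/L)² = 9*π^2/4 and c = 0, the largest admissible constant is α = ((π/L)² + c)/((π/L)² + 1).
Simplifying, α = 9*π^2/(4 + 9*π^2).


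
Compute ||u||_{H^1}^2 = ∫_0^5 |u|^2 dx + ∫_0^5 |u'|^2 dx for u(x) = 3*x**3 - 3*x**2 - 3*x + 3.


||u||_{H^1}^2 = 605580/7

The H^1 norm (squared) on an interval (0, L) is
  ||u||_{H^1}^2 = ∫_0^L u(x)^2 dx + ∫_0^L u'(x)^2 dx.
Compute u'(x) = 9*x**2 - 6*x - 3.
Then u(x)^2 = 9*x**6 - 18*x**5 - 9*x**4 + 36*x**3 - 9*x**2 - 18*x + 9 and u'(x)^2 = 81*x**4 - 108*x**3 - 18*x**2 + 36*x + 9.
Integrate each monomial from 0 to 5 using ∫_0^5 c·x^n dx = c·5^(n+1)/(n+1):
  ∫_0^5 u(x)^2 dx = ∫_0^5 (9*x^6 - 18*x^5 - 9*x^4 + 36*x^3 - 9*x^2 - 18*x + 9) dx. Term by term:
    ∫_0^5 9*x^6 dx = 703125/7;  ∫_0^5 -18*x^5 dx = -46875;  ∫_0^5 -9*x^4 dx = -5625;
    ∫_0^5 36*x^3 dx = 5625;  ∫_0^5 -9*x^2 dx = -375;  ∫_0^5 -18*x dx = -225;
    ∫_0^5 9 dx = 45.
  Sum: 703125/7 − 46875 − 5625 + 5625 − 375 − 225 + 45 = 371115/7.
  ∫_0^5 u'(x)^2 dx = ∫_0^5 (81*x^4 - 108*x^3 - 18*x^2 + 36*x + 9) dx. Term by term:
    ∫_0^5 81*x^4 dx = 50625;  ∫_0^5 -108*x^3 dx = -16875;  ∫_0^5 -18*x^2 dx = -750;
    ∫_0^5 36*x dx = 450;  ∫_0^5 9 dx = 45.
  Sum: 50625 − 16875 − 750 + 450 + 45 = 33495.
Adding: ||u||_{H^1}^2 = 371115/7 + 33495 = 605580/7.


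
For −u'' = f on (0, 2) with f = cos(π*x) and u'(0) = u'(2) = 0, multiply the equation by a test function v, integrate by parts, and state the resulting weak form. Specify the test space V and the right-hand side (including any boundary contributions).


V = H^1(0, 2) (no boundary constraint on v; u is determined up to an additive constant); weak form: ∫_0^2 u'v' dx = ∫_0^2 (cos(π*x)) v dx for all v ∈ V.

Multiply both sides by a test function v and integrate from 0 to 2:
  ∫_0^2 −u''(x) v(x) dx = ∫_0^2 f(x) v(x) dx.
Integrate the LHS by parts once:
  ∫_0^2 −u'' v dx = −[u'(x) v(x)]_0^2 + ∫_0^2 u'(x) v'(x) dx.
Thus ∫_0^2 u'(x) v'(x) dx = ∫_0^2 f(x) v(x) dx + [u'(x) v(x)]_0^2.
Choose V so that boundary terms are either known or forced to vanish.
u has homogeneous Neumann: u'(0) = u'(2) = 0. So [u' v]_0^2 = 0·v(2) − 0·v(0) = 0 for any v; take V = H^1(0, 2).
Weak formulation: find u (satisfying any essential BC) such that ∫_0^2 u'(x) v'(x) dx = ∫_0^2 f v dx for all v ∈ V (homogeneous Neumann, so boundary terms vanish).
Substituting f(x) = cos(π*x), the right-hand side is ∫_0^2 (cos(π*x)) v dx.
Compatibility check (pure Neumann): taking v ≡ 1 ∈ V gives 0 = ∫_0^2 f dx + (0) − (0), i.e. ∫_0^2 f dx must equal u'(0) − u'(2) = 0. Indeed ∫_0^2 (cos(π*x)) dx = 0, so the data are compatible. The solution is then unique only up to an additive constant (fix it e.g. by requiring ∫_0^2 u dx = 0).


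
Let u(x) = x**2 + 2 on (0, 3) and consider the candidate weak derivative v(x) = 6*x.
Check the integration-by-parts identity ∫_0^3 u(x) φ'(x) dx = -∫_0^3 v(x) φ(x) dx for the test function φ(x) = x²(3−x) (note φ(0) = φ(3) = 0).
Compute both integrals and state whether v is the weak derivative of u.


LHS = -243/10, RHS = -729/10. No, v is not the weak derivative of u.

u(x) = x**2 + 2, classical derivative u'(x) = 2*x.
φ(x) = x²(3−x), so φ'(x) = 3*x*(2 - x).
Note φ(0) = φ(3) = 0, so the boundary term u·φ vanishes.
LHS = ∫_0^3 u(x) φ'(x) dx = ∫_0^3 (-3*x^4 + 6*x^3 - 6*x^2 + 12*x) dx. Term by term:
  ∫_0^3 -3*x^4 dx = -729/5;  ∫_0^3 6*x^3 dx = 243/2;  ∫_0^3 -6*x^2 dx = -54;
  ∫_0^3 12*x dx = 54.
Sum: -729/5 + 243/2 − 54 + 54 = -243/10.
So LHS = -243/10.
∫_0^3 v(x) φ(x) dx = ∫_0^3 (-6*x^4 + 18*x^3) dx. Term by term:
  ∫_0^3 -6*x^4 dx = -1458/5;  ∫_0^3 18*x^3 dx = 729/2.
Sum: -1458/5 + 729/2 = 729/10.
So RHS = -∫_0^3 v(x) φ(x) dx = -729/10.
LHS − RHS = 243/5 ≠ 0, so the identity fails.
(For a valid weak derivative the identity must hold for EVERY test function, in particular this one. The failure shows v is NOT the weak derivative of u.)
Correct weak derivative would be u'(x) = 2*x.


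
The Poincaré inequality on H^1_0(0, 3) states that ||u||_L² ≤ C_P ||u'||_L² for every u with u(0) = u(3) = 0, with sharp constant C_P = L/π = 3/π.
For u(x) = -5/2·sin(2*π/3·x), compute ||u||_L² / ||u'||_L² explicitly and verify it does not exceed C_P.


||u||_L² / ||u'||_L² = 3/(2*π) < C_P = 3/π.

u(x) = -5/2·sin(2*π/3·x), so u'(x) = -5*π*cos(2*π*x/3)/3.
Writing u(x) = A·sin(kπx/L) with A = -5/2 and k = 2, use ∫_0^L sin²(kπx/L) dx = L/2 and ∫_0^L cos²(kπx/L) dx = L/2.
u² = 25/4·sin²(2*π/3·x) and (u')² = 25*π^2/9·cos²(2*π/3·x), and each of sin², cos² integrates to L/2 = 3/2 over (0, 3).
∫_0^3 u² dx = 75/8, so ||u||_L² = 5*sqrt(6)/4.
∫_0^3 (u')² dx = 25*π^2/6, so ||u'||_L² = 5*sqrt(6)*π/6.
Ratio ||u||_L² / ||u'||_L² = 3/(2*π).
Sharp Poincaré constant on H^1_0(0, 3) is C_P = L/π = 3/π, achieved by sin(π/3·x).
This is the k = 2 harmonic; the ratio L/(kπ) is strictly less than C_P = L/π, consistent with the sharp inequality ||u||_L² ≤ C_P ||u'||_L².


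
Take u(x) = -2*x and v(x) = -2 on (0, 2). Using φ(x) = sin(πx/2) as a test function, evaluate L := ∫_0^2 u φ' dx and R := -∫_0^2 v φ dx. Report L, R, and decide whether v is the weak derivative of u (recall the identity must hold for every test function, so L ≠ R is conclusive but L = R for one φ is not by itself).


LHS = 8/π, RHS = 8/π. Yes, v = u' weakly.

u(x) = -2*x, classical derivative u'(x) = -2.
φ(x) = sin(πx/2), so φ'(x) = π*cos(π*x/2)/2.
Note φ(0) = φ(2) = 0, so the boundary term u·φ vanishes.
LHS = ∫_0^2 u(x) φ'(x) dx = ∫_0^2 (-π*x*cos(π*x/2)) dx. Term by term:
  ∫_0^2 -π*x*cos(π*x/2) dx = 8/π.
So LHS = 8/π.
∫_0^2 v(x) φ(x) dx = ∫_0^2 (-2*sin(π*x/2)) dx. Term by term:
  ∫_0^2 -2*sin(π*x/2) dx = -8/π.
So RHS = -∫_0^2 v(x) φ(x) dx = 8/π.
LHS = RHS, so the identity holds for this test φ.
Moreover u is smooth here and v(x) = u'(x) = -2 pointwise, so the identity holds for every test function. Hence v is the weak derivative of u.


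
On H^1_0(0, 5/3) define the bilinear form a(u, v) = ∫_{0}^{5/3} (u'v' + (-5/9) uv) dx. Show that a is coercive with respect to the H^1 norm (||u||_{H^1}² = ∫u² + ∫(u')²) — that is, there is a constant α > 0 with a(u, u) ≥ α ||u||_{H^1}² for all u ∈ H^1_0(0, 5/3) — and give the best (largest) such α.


α = (-125 + 81*π^2)/(9*(25 + 9*π^2))

Coercivity of a(·,·) on H^1_0(0, 5/3) means a(u, u) ≥ α ||u||_{H^1}² for every u ∈ H^1_0.
The interval has length L = 5/3, and Poincaré/coercivity depend only on L. Here a(u, u) = ∫(u')² + (-5/9)·∫u².
Here c = -5/9 < 0 with |c| < (π/L)² = 9*π^2/25, so coercivity still holds. The condition a(u,u) ≥ α||u||_{H^1}² reads (1−α)∫(u')² ≥ (α−c)∫u². Any admissible α is ≤ 1 (rapidly oscillating u have ∫u²/∫(u')² → 0), and α = 1 would force 0 ≥ (1−c)∫u², impossible since c < 1; so 1−α > 0. By the sharp Poincaré inequality on H^1_0 of an interval of length L, ∫(u')² ≥ (π/L)²∫u² with equality for the first sine mode sin(π(x−x₀)/L) (x₀ the left endpoint), so the inequality holds for all u iff (1−α)(π/L)² ≥ α − c, i.e. α ≤ ((π/L)² + c)/((π/L)² + 1) = (1 + c(L/π)²)/(1 + (L/π)²). (Direct route, valid since c ≤ 0: Poincaré gives c∫u² ≥ c(L/π)²∫(u')², so a(u,u) ≥ (1 + c(L/π)²)∫(u')², while ||u||_{H^1}² ≤ (1 + (L/π)²)∫(u')²; dividing yields the same α.) With (π/L)² = 9*π^2/25 and c = -5/9, the largest admissible constant is α = ((π/L)² + c)/((π/L)² + 1).
Simplifying, α = (-125 + 81*π^2)/(9*(25 + 9*π^2)).


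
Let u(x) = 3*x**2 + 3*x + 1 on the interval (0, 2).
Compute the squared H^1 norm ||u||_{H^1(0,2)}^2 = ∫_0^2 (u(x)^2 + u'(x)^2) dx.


||u||_{H^1}^2 = 1848/5

The H^1 norm (squared) on an interval (0, L) is
  ||u||_{H^1}^2 = ∫_0^L u(x)^2 dx + ∫_0^L u'(x)^2 dx.
Compute u'(x) = 6*x + 3.
Then u(x)^2 = 9*x**4 + 18*x**3 + 15*x**2 + 6*x + 1 and u'(x)^2 = 36*x**2 + 36*x + 9.
Integrate each monomial from 0 to 2 using ∫_0^2 c·x^n dx = c·2^(n+1)/(n+1):
  ∫_0^2 u(x)^2 dx = ∫_0^2 (9*x^4 + 18*x^3 + 15*x^2 + 6*x + 1) dx. Term by term:
    ∫_0^2 9*x^4 dx = 288/5;  ∫_0^2 18*x^3 dx = 72;  ∫_0^2 15*x^2 dx = 40;
    ∫_0^2 6*x dx = 12;  ∫_0^2 1 dx = 2.
  Sum: 288/5 + 72 + 40 + 12 + 2 = 918/5.
  ∫_0^2 u'(x)^2 dx = ∫_0^2 (36*x^2 + 36*x + 9) dx. Term by term:
    ∫_0^2 36*x^2 dx = 96;  ∫_0^2 36*x dx = 72;  ∫_0^2 9 dx = 18.
  Sum: 96 + 72 + 18 = 186.
Adding: ||u||_{H^1}^2 = 918/5 + 186 = 1848/5.


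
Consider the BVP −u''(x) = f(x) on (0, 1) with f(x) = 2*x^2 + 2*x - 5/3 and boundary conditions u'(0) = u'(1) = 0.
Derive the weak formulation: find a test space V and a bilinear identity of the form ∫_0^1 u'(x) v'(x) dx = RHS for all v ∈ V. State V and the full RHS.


V = H^1(0, 1) (no boundary constraint on v; u is determined up to an additive constant); weak form: ∫_0^1 u'v' dx = ∫_0^1 (2*x^2 + 2*x - 5/3) v dx for all v ∈ V.

Multiply both sides by a test function v and integrate from 0 to 1:
  ∫_0^1 −u''(x) v(x) dx = ∫_0^1 f(x) v(x) dx.
Integrate the LHS by parts once:
  ∫_0^1 −u'' v dx = −[u'(x) v(x)]_0^1 + ∫_0^1 u'(x) v'(x) dx.
Thus ∫_0^1 u'(x) v'(x) dx = ∫_0^1 f(x) v(x) dx + [u'(x) v(x)]_0^1.
Choose V so that boundary terms are either known or forced to vanish.
u has homogeneous Neumann: u'(0) = u'(1) = 0. So [u' v]_0^1 = 0·v(1) − 0·v(0) = 0 for any v; take V = H^1(0, 1).
Weak formulation: find u (satisfying any essential BC) such that ∫_0^1 u'(x) v'(x) dx = ∫_0^1 f v dx for all v ∈ V (homogeneous Neumann, so boundary terms vanish).
Substituting f(x) = 2*x^2 + 2*x - 5/3, the right-hand side is ∫_0^1 (2*x^2 + 2*x - 5/3) v dx.
Compatibility check (pure Neumann): taking v ≡ 1 ∈ V gives 0 = ∫_0^1 f dx + (0) − (0), i.e. ∫_0^1 f dx must equal u'(0) − u'(1) = 0. Indeed ∫_0^1 (2*x^2 + 2*x - 5/3) dx = 0, so the data are compatible. The solution is then unique only up to an additive constant (fix it e.g. by requiring ∫_0^1 u dx = 0).


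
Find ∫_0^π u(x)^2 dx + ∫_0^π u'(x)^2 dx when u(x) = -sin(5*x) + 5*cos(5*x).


||u||_{H^1(0,π)}^2 = 338*π

u'(x) = -25*sin(5*x) - 5*cos(5*x).
Expand u² and (u')² and integrate term by term on (0, π), using: for integers n ≥ 1, ∫_0^π sin²(nx) dx = ∫_0^π cos²(nx) dx = π/2; for n ≠ n', ∫_0^π sin(nx)sin(n'x) dx = ∫_0^π cos(nx)cos(n'x) dx = 0; and by product-to-sum, ∫_0^π sin(nx)cos(n'x) dx = ½∫_0^π [sin((n+n')x) + sin((n−n')x)] dx, which is 0 when n+n' is even and 2n/(n²−n'²) when n+n' is odd (it need not vanish on (0, π)).
  u² squared terms: (-1)²·∫sin(5x)² dx = 1·π/2 = π/2;  (5)²·∫cos(5x)² dx = 25·π/2 = 25*π/2.
  u² cross terms: 2·(-1)·(5)·∫sin(5x)·cos(5x) dx = -10·(0) = 0.
  So ∫_0^π u² dx = π/2 + 25*π/2 + 0 = 13*π.
  (u')² squared terms: (-25)²·∫sin(5x)² dx = 625·π/2 = 625*π/2;  (-5)²·∫cos(5x)² dx = 25·π/2 = 25*π/2.
  (u')² cross terms: 2·(-25)·(-5)·∫sin(5x)·cos(5x) dx = 250·(0) = 0.
  So ∫_0^π (u')² dx = 625*π/2 + 25*π/2 + 0 = 325*π.
||u||_{H^1}^2 = (13*π) + (325*π) = 338*π.


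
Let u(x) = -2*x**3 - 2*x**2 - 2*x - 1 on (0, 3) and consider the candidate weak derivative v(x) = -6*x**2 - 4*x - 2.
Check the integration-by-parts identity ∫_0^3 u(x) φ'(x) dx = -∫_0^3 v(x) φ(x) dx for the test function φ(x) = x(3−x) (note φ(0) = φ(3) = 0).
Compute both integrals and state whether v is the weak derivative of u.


LHS = 1089/10, RHS = 1089/10. Yes, v = u' weakly.

u(x) = -2*x**3 - 2*x**2 - 2*x - 1, classical derivative u'(x) = -6*x**2 - 4*x - 2.
φ(x) = x(3−x), so φ'(x) = 3 - 2*x.
Note φ(0) = φ(3) = 0, so the boundary term u·φ vanishes.
LHS = ∫_0^3 u(x) φ'(x) dx = ∫_0^3 (4*x^4 - 2*x^3 - 2*x^2 - 4*x - 3) dx. Term by term:
  ∫_0^3 4*x^4 dx = 972/5;  ∫_0^3 -2*x^3 dx = -81/2;  ∫_0^3 -2*x^2 dx = -18;
  ∫_0^3 -4*x dx = -18;  ∫_0^3 -3 dx = -9.
Sum: 972/5 − 81/2 − 18 − 18 − 9 = 1089/10.
So LHS = 1089/10.
∫_0^3 v(x) φ(x) dx = ∫_0^3 (6*x^4 - 14*x^3 - 10*x^2 - 6*x) dx. Term by term:
  ∫_0^3 6*x^4 dx = 1458/5;  ∫_0^3 -14*x^3 dx = -567/2;  ∫_0^3 -10*x^2 dx = -90;
  ∫_0^3 -6*x dx = -27.
Sum: 1458/5 − 567/2 − 90 − 27 = -1089/10.
So RHS = -∫_0^3 v(x) φ(x) dx = 1089/10.
LHS = RHS, so the identity holds for this test φ.
Moreover u is smooth here and v(x) = u'(x) = -6*x**2 - 4*x - 2 pointwise, so the identity holds for every test function. Hence v is the weak derivative of u.


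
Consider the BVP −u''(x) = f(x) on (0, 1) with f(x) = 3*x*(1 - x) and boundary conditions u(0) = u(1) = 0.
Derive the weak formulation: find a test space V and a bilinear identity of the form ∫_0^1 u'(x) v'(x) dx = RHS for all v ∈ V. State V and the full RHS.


V = H^1_0(0, 1) (so v(0) = v(1) = 0); weak form: ∫_0^1 u'v' dx = ∫_0^1 (3*x*(1 - x)) v dx for all v ∈ V.

Multiply both sides by a test function v and integrate from 0 to 1:
  ∫_0^1 −u''(x) v(x) dx = ∫_0^1 f(x) v(x) dx.
Integrate the LHS by parts once:
  ∫_0^1 −u'' v dx = −[u'(x) v(x)]_0^1 + ∫_0^1 u'(x) v'(x) dx.
Thus ∫_0^1 u'(x) v'(x) dx = ∫_0^1 f(x) v(x) dx + [u'(x) v(x)]_0^1.
Choose V so that boundary terms are either known or forced to vanish.
u is Dirichlet: u(0) = u(1) = 0. Let V = H^1_0(0, 1); then v(0) = v(1) = 0, and [u' v]_0^1 = 0.
Weak formulation: find u (satisfying any essential BC) such that ∫_0^1 u'(x) v'(x) dx = ∫_0^1 f v dx for all v ∈ V.
Substituting f(x) = 3*x*(1 - x), the right-hand side is ∫_0^1 (3*x*(1 - x)) v dx.


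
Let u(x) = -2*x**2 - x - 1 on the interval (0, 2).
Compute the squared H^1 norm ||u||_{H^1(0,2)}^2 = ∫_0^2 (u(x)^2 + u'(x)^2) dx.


||u||_{H^1}^2 = 608/5

The H^1 norm (squared) on an interval (0, L) is
  ||u||_{H^1}^2 = ∫_0^L u(x)^2 dx + ∫_0^L u'(x)^2 dx.
Compute u'(x) = -4*x - 1.
Then u(x)^2 = 4*x**4 + 4*x**3 + 5*x**2 + 2*x + 1 and u'(x)^2 = 16*x**2 + 8*x + 1.
Integrate each monomial from 0 to 2 using ∫_0^2 c·x^n dx = c·2^(n+1)/(n+1):
  ∫_0^2 u(x)^2 dx = ∫_0^2 (4*x^4 + 4*x^3 + 5*x^2 + 2*x + 1) dx. Term by term:
    ∫_0^2 4*x^4 dx = 128/5;  ∫_0^2 4*x^3 dx = 16;  ∫_0^2 5*x^2 dx = 40/3;
    ∫_0^2 2*x dx = 4;  ∫_0^2 1 dx = 2.
  Sum: 128/5 + 16 + 40/3 + 4 + 2 = 914/15.
  ∫_0^2 u'(x)^2 dx = ∫_0^2 (16*x^2 + 8*x + 1) dx. Term by term:
    ∫_0^2 16*x^2 dx = 128/3;  ∫_0^2 8*x dx = 16;  ∫_0^2 1 dx = 2.
  Sum: 128/3 + 16 + 2 = 182/3.
Adding: ||u||_{H^1}^2 = 914/15 + 182/3 = 608/5.


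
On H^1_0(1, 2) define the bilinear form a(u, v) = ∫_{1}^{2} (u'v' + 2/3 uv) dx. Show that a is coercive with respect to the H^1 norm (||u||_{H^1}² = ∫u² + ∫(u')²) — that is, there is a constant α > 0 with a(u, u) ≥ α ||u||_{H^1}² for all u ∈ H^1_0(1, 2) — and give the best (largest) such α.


α = (2/3 + π^2)/(1 + π^2)

Coercivity of a(·,·) on H^1_0(1, 2) means a(u, u) ≥ α ||u||_{H^1}² for every u ∈ H^1_0.
The interval has length L = 1, and Poincaré/coercivity depend only on L. Here a(u, u) = ∫(u')² + (2/3)·∫u².
Here 0 < c = 2/3 < 1. The condition a(u,u) ≥ α||u||_{H^1}² reads (1−α)∫(u')² ≥ (α−c)∫u². Any admissible α is ≤ 1 (rapidly oscillating u have ∫u²/∫(u')² → 0), and α = 1 would force 0 ≥ (1−c)∫u², impossible since c < 1; so 1−α > 0. By the sharp Poincaré inequality on H^1_0 of an interval of length L, ∫(u')² ≥ (π/L)²∫u² with equality for the first sine mode sin(π(x−x₀)/L) (x₀ the left endpoint), so the inequality holds for all u iff (1−α)(π/L)² ≥ α − c, i.e. α ≤ ((π/L)² + c)/((π/L)² + 1) = (1 + c(L/π)²)/(1 + (L/π)²). With (π/L)² = π^2 and c = 2/3, the largest admissible constant is α = ((π/L)² + c)/((π/L)² + 1).
Simplifying, α = (2/3 + π^2)/(1 + π^2).


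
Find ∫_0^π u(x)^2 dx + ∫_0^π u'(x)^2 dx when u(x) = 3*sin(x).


||u||_{H^1(0,π)}^2 = 9*π

u'(x) = 3*cos(x).
Expand u² and (u')² and integrate term by term on (0, π), using: for integers n ≥ 1, ∫_0^π sin²(nx) dx = ∫_0^π cos²(nx) dx = π/2; for n ≠ n', ∫_0^π sin(nx)sin(n'x) dx = ∫_0^π cos(nx)cos(n'x) dx = 0; and by product-to-sum, ∫_0^π sin(nx)cos(n'x) dx = ½∫_0^π [sin((n+n')x) + sin((n−n')x)] dx, which is 0 when n+n' is even and 2n/(n²−n'²) when n+n' is odd (it need not vanish on (0, π)).
  u² squared terms: (3)²·∫sin(x)² dx = 9·π/2 = 9*π/2.
  So ∫_0^π u² dx = 9*π/2.
  (u')² squared terms: (3)²·∫cos(x)² dx = 9·π/2 = 9*π/2.
  So ∫_0^π (u')² dx = 9*π/2.
||u||_{H^1}^2 = (9*π/2) + (9*π/2) = 9*π.


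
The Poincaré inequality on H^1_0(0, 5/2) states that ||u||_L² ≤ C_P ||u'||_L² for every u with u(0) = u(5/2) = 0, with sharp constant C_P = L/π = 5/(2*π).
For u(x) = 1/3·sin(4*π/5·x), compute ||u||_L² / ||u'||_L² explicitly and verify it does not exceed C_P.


||u||_L² / ||u'||_L² = 5/(4*π) < C_P = 5/(2*π).

u(x) = 1/3·sin(4*π/5·x), so u'(x) = 4*π*cos(4*π*x/5)/15.
Writing u(x) = A·sin(kπx/L) with A = 1/3 and k = 2, use ∫_0^L sin²(kπx/L) dx = L/2 and ∫_0^L cos²(kπx/L) dx = L/2.
u² = 1/9·sin²(4*π/5·x) and (u')² = 16*π^2/225·cos²(4*π/5·x), and each of sin², cos² integrates to L/2 = 5/4 over (0, 5/2).
∫_0^5/2 u² dx = 5/36, so ||u||_L² = sqrt(5)/6.
∫_0^5/2 (u')² dx = 4*π^2/45, so ||u'||_L² = 2*sqrt(5)*π/15.
Ratio ||u||_L² / ||u'||_L² = 5/(4*π).
Sharp Poincaré constant on H^1_0(0, 5/2) is C_P = L/π = 5/(2*π), achieved by sin(2*π/5·x).
This is the k = 2 harmonic; the ratio L/(kπ) is strictly less than C_P = L/π, consistent with the sharp inequality ||u||_L² ≤ C_P ||u'||_L².


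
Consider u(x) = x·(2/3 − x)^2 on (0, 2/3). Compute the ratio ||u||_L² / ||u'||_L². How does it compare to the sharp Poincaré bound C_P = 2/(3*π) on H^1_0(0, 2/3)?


||u||_L² / ||u'||_L² = sqrt(14)/21 < C_P = 2/(3*π).

u(x) = x·(2/3 − x)^2, so u'(x) = (3*x - 2)*(9*x - 2)/9.
u(x) = x·(2/3 − x)^2 vanishes at x = 0 and x = 2/3, so u ∈ H^1_0(0, 2/3). Differentiate via the product rule and integrate the resulting polynomials term by term.
  ∫_0^2/3 u² dx = ∫_0^2/3 (x^6 - 8*x^5/3 + 8*x^4/3 - 32*x^3/27 + 16*x^2/81) dx. Term by term:
    ∫_0^2/3 x^6 dx = 128/15309;  ∫_0^2/3 -8*x^5/3 dx = -256/6561;  ∫_0^2/3 8*x^4/3 dx = 256/3645;
    ∫_0^2/3 -32*x^3/27 dx = -128/2187;  ∫_0^2/3 16*x^2/81 dx = 128/6561.
  Sum: 128/15309 − 256/6561 + 256/3645 − 128/2187 + 128/6561 = 128/229635.
  ∫_0^2/3 (u')² dx = ∫_0^2/3 (9*x^4 - 16*x^3 + 88*x^2/9 - 64*x/27 + 16/81) dx. Term by term:
    ∫_0^2/3 9*x^4 dx = 32/135;  ∫_0^2/3 -16*x^3 dx = -64/81;  ∫_0^2/3 88*x^2/9 dx = 704/729;
    ∫_0^2/3 -64*x/27 dx = -128/243;  ∫_0^2/3 16/81 dx = 32/243.
  Sum: 32/135 − 64/81 + 704/729 − 128/243 + 32/243 = 64/3645.
∫_0^2/3 u² dx = 128/229635, so ||u||_L² = 8*sqrt(70)/2835.
∫_0^2/3 (u')² dx = 64/3645, so ||u'||_L² = 8*sqrt(5)/135.
Ratio ||u||_L² / ||u'||_L² = sqrt(14)/21.
Sharp Poincaré constant on H^1_0(0, 2/3) is C_P = L/π = 2/(3*π), achieved by sin(3*π/2·x).
A polynomial bump cannot attain the sharp Poincaré constant (only the first sine eigenfunction does), so the ratio is strictly less than C_P, consistent with ||u||_L² ≤ C_P ||u'||_L².
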